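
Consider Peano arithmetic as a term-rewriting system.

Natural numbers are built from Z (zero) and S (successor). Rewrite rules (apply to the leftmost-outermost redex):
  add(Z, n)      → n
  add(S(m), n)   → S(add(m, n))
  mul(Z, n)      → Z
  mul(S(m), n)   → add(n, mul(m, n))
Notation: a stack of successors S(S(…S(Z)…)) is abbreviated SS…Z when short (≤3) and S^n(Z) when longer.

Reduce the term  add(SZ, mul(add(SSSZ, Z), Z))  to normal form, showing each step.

Answer: normal form = SZ  (in 13 steps)

Working:
  start: add(SZ, mul(add(SSSZ, Z), Z))
  →1  S(add(Z, mul(add(SSSZ, Z), Z)))
  →2  S(mul(add(SSSZ, Z), Z))
  →3  S(mul(S(add(SSZ, Z)), Z))
  →4  S(add(Z, mul(add(SSZ, Z), Z)))
  →5  S(mul(add(SSZ, Z), Z))
  →6  S(mul(S(add(SZ, Z)), Z))
  →7  S(add(Z, mul(add(SZ, Z), Z)))
  →8  S(mul(add(SZ, Z), Z))
  →9  S(mul(S(add(Z, Z)), Z))
  →10  S(add(Z, mul(add(Z, Z), Z)))
  →11  S(mul(add(Z, Z), Z))
  →12  S(mul(Z, Z))
  →13  SZ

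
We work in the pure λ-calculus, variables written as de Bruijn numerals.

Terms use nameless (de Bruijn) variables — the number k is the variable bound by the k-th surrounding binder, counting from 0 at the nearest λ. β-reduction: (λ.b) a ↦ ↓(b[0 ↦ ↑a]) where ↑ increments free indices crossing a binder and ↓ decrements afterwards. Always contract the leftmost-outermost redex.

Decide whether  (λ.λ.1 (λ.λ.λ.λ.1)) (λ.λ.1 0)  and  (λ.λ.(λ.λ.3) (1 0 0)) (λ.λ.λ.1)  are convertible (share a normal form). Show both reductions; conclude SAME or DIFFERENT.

Term A:
  start: (λ.λ.1 (λ.λ.λ.λ.1)) (λ.λ.1 0)
  →1  λ.(λ.λ.1 0) (λ.λ.λ.λ.1)
  →2  λ.λ.(λ.λ.λ.λ.1) 0
  →3  λ.λ.λ.λ.λ.1

Term B:
  start: (λ.λ.(λ.λ.3) (1 0 0)) (λ.λ.λ.1)
  →1  λ.(λ.λ.λ.λ.λ.1) ((λ.λ.λ.1) 0 0)
  →2  λ.λ.λ.λ.λ.1

Answer: SAME — A ⇓ λ.λ.λ.λ.λ.1, B ⇓ λ.λ.λ.λ.λ.1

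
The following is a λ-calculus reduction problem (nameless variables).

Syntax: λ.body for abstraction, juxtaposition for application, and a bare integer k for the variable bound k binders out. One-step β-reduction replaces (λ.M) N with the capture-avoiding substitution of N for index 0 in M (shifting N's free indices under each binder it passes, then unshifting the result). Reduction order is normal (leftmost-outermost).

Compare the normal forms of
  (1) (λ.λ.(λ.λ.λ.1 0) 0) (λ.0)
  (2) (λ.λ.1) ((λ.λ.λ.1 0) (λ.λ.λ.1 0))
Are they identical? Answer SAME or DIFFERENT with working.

Term A:
  start: (λ.λ.(λ.λ.λ.1 0) 0) (λ.0)
  [1] λ.(λ.λ.λ.1 0) 0
  [2] λ.λ.λ.1 0

Term B:
  start: (λ.λ.1) ((λ.λ.λ.1 0) (λ.λ.λ.1 0))
  [1] λ.(λ.λ.λ.1 0) (λ.λ.λ.1 0)
  [2] λ.λ.λ.1 0

Answer: SAME — A ⇓ λ.λ.λ.1 0, B ⇓ λ.λ.λ.1 0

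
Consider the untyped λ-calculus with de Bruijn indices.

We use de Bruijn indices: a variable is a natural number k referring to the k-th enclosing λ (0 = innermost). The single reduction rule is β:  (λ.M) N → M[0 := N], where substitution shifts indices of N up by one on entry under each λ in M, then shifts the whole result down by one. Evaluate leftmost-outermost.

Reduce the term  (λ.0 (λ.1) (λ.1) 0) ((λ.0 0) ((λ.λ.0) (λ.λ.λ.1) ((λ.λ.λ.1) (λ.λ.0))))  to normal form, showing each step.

Answer: normal form = λ.λ.λ.λ.1  (in 20 steps)

Working:
  start: (λ.0 (λ.1) (λ.1) 0) ((λ.0 0) ((λ.λ.0) (λ.λ.λ.1) ((λ.λ.λ.1) (λ.λ.0))))
  step 1: (λ.0 0) ((λ.λ.0) (λ.λ.λ.1) ((λ.λ.λ.1) (λ.λ.0))) (λ.(λ.0 0) ((λ.λ.0) (λ.λ.λ.1) ((λ.λ.λ.1) (λ.λ.0)))) (λ.(λ.0 0) ((λ.λ.0) (λ.λ.λ.1) ((λ.λ.λ.1) (λ.λ.0)))) ((λ.0 0) ((λ.λ.0) (λ.λ.λ.1) ((λ.λ.λ.1) (λ.λ.0))))
  step 2: (λ.λ.0) (λ.λ.λ.1) ((λ.λ.λ.1) (λ.λ.0)) ((λ.λ.0) (λ.λ.λ.1) ((λ.λ.λ.1) (λ.λ.0))) (λ.(λ.0 0) ((λ.λ.0) (λ.λ.λ.1) ((λ.λ.λ.1) (λ.λ.0)))) (λ.(λ.0 0) ((λ.λ.0) (λ.λ.λ.1) ((λ.λ.λ.1) (λ.λ.0)))) ((λ.0 0) ((λ.λ.0) (λ.λ.λ.1) ((λ.λ.λ.1) (λ.λ.0))))
  step 3: (λ.0) ((λ.λ.λ.1) (λ.λ.0)) ((λ.λ.0) (λ.λ.λ.1) ((λ.λ.λ.1) (λ.λ.0))) (λ.(λ.0 0) ((λ.λ.0) (λ.λ.λ.1) ((λ.λ.λ.1) (λ.λ.0)))) (λ.(λ.0 0) ((λ.λ.0) (λ.λ.λ.1) ((λ.λ.λ.1) (λ.λ.0)))) ((λ.0 0) ((λ.λ.0) (λ.λ.λ.1) ((λ.λ.λ.1) (λ.λ.0))))
  step 4: (λ.λ.λ.1) (λ.λ.0) ((λ.λ.0) (λ.λ.λ.1) ((λ.λ.λ.1) (λ.λ.0))) (λ.(λ.0 0) ((λ.λ.0) (λ.λ.λ.1) ((λ.λ.λ.1) (λ.λ.0)))) (λ.(λ.0 0) ((λ.λ.0) (λ.λ.λ.1) ((λ.λ.λ.1) (λ.λ.0)))) ((λ.0 0) ((λ.λ.0) (λ.λ.λ.1) ((λ.λ.λ.1) (λ.λ.0))))
  step 5: (λ.λ.1) ((λ.λ.0) (λ.λ.λ.1) ((λ.λ.λ.1) (λ.λ.0))) (λ.(λ.0 0) ((λ.λ.0) (λ.λ.λ.1) ((λ.λ.λ.1) (λ.λ.0)))) (λ.(λ.0 0) ((λ.λ.0) (λ.λ.λ.1) ((λ.λ.λ.1) (λ.λ.0)))) ((λ.0 0) ((λ.λ.0) (λ.λ.λ.1) ((λ.λ.λ.1) (λ.λ.0))))
  step 6: (λ.(λ.λ.0) (λ.λ.λ.1) ((λ.λ.λ.1) (λ.λ.0))) (λ.(λ.0 0) ((λ.λ.0) (λ.λ.λ.1) ((λ.λ.λ.1) (λ.λ.0)))) (λ.(λ.0 0) ((λ.λ.0) (λ.λ.λ.1) ((λ.λ.λ.1) (λ.λ.0)))) ((λ.0 0) ((λ.λ.0) (λ.λ.λ.1) ((λ.λ.λ.1) (λ.λ.0))))
  step 7: (λ.λ.0) (λ.λ.λ.1) ((λ.λ.λ.1) (λ.λ.0)) (λ.(λ.0 0) ((λ.λ.0) (λ.λ.λ.1) ((λ.λ.λ.1) (λ.λ.0)))) ((λ.0 0) ((λ.λ.0) (λ.λ.λ.1) ((λ.λ.λ.1) (λ.λ.0))))
  step 8: (λ.0) ((λ.λ.λ.1) (λ.λ.0)) (λ.(λ.0 0) ((λ.λ.0) (λ.λ.λ.1) ((λ.λ.λ.1) (λ.λ.0)))) ((λ.0 0) ((λ.λ.0) (λ.λ.λ.1) ((λ.λ.λ.1) (λ.λ.0))))
  step 9: (λ.λ.λ.1) (λ.λ.0) (λ.(λ.0 0) ((λ.λ.0) (λ.λ.λ.1) ((λ.λ.λ.1) (λ.λ.0)))) ((λ.0 0) ((λ.λ.0) (λ.λ.λ.1) ((λ.λ.λ.1) (λ.λ.0))))
  step 10: (λ.λ.1) (λ.(λ.0 0) ((λ.λ.0) (λ.λ.λ.1) ((λ.λ.λ.1) (λ.λ.0)))) ((λ.0 0) ((λ.λ.0) (λ.λ.λ.1) ((λ.λ.λ.1) (λ.λ.0))))
  step 11: (λ.λ.(λ.0 0) ((λ.λ.0) (λ.λ.λ.1) ((λ.λ.λ.1) (λ.λ.0)))) ((λ.0 0) ((λ.λ.0) (λ.λ.λ.1) ((λ.λ.λ.1) (λ.λ.0))))
  step 12: λ.(λ.0 0) ((λ.λ.0) (λ.λ.λ.1) ((λ.λ.λ.1) (λ.λ.0)))
  step 13: λ.(λ.λ.0) (λ.λ.λ.1) ((λ.λ.λ.1) (λ.λ.0)) ((λ.λ.0) (λ.λ.λ.1) ((λ.λ.λ.1) (λ.λ.0)))
  step 14: λ.(λ.0) ((λ.λ.λ.1) (λ.λ.0)) ((λ.λ.0) (λ.λ.λ.1) ((λ.λ.λ.1) (λ.λ.0)))
  step 15: λ.(λ.λ.λ.1) (λ.λ.0) ((λ.λ.0) (λ.λ.λ.1) ((λ.λ.λ.1) (λ.λ.0)))
  step 16: λ.(λ.λ.1) ((λ.λ.0) (λ.λ.λ.1) ((λ.λ.λ.1) (λ.λ.0)))
  step 17: λ.λ.(λ.λ.0) (λ.λ.λ.1) ((λ.λ.λ.1) (λ.λ.0))
  step 18: λ.λ.(λ.0) ((λ.λ.λ.1) (λ.λ.0))
  step 19: λ.λ.(λ.λ.λ.1) (λ.λ.0)
  step 20: λ.λ.λ.λ.1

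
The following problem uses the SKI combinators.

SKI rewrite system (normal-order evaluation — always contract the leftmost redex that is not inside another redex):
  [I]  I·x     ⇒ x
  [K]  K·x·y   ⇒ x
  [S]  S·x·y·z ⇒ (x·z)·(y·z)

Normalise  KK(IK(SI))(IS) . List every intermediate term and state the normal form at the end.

  start: KK(IK(SI))(IS)
  [1] K(IS)
  [2] KS

Answer: normal form = KS  (in 2 steps)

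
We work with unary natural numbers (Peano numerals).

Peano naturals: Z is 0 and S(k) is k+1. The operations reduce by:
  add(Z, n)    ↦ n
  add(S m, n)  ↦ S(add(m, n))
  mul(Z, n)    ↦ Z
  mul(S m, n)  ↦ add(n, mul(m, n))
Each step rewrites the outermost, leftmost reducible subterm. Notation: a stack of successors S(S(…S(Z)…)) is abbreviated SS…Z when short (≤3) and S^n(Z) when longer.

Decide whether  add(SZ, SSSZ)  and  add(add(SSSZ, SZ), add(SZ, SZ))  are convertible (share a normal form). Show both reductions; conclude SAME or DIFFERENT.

Term A:
  start: add(SZ, SSSZ)
  [1] S(add(Z, SSSZ))
  [2] S^4(Z)

Term B:
  start: add(add(SSSZ, SZ), add(SZ, SZ))
  [1] add(S(add(SSZ, SZ)), add(SZ, SZ))
  [2] S(add(add(SSZ, SZ), add(SZ, SZ)))
  [3] S(add(S(add(SZ, SZ)), add(SZ, SZ)))
  [4] S(S(add(add(SZ, SZ), add(SZ, SZ))))
  [5] S(S(add(S(add(Z, SZ)), add(SZ, SZ))))
  [6] S(S(S(add(add(Z, SZ), add(SZ, SZ)))))
  [7] S(S(S(add(SZ, add(SZ, SZ)))))
  [8] S(S(S(S(add(Z, add(SZ, SZ))))))
  [9] S(S(S(S(add(SZ, SZ)))))
  [10] S(S(S(S(S(add(Z, SZ))))))
  [11] S^6(Z)

Answer: DIFFERENT — A ⇓ S^4(Z), B ⇓ S^6(Z)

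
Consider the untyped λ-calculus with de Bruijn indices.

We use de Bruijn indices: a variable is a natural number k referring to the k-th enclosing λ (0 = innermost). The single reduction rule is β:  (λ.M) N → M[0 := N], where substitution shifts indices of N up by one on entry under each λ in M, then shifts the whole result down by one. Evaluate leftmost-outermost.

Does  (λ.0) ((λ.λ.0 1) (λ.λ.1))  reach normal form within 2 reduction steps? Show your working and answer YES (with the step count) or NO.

  start: (λ.0) ((λ.λ.0 1) (λ.λ.1))
  step 1: (λ.λ.0 1) (λ.λ.1)
  step 2: λ.0 (λ.λ.1)

Answer: YES — reaches normal form λ.0 (λ.λ.1) in 2 ≤ 2 steps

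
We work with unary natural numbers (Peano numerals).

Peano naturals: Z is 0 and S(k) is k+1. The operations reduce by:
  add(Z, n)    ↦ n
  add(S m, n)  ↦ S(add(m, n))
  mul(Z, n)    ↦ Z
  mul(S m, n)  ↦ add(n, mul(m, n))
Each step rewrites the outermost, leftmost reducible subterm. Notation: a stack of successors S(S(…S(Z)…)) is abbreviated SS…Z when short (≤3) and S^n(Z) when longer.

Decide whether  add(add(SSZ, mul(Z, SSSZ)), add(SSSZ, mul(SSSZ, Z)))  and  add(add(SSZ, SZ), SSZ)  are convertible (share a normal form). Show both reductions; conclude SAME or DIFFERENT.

Answer: SAME — A ⇓ S^5(Z), B ⇓ S^5(Z)

Reduction:
Term A:
  start: add(add(SSZ, mul(Z, SSSZ)), add(SSSZ, mul(SSSZ, Z)))
  [1] add(S(add(SZ, mul(Z, SSSZ))), add(SSSZ, mul(SSSZ, Z)))
  [2] S(add(add(SZ, mul(Z, SSSZ)), add(SSSZ, mul(SSSZ, Z))))
  [3] S(add(S(add(Z, mul(Z, SSSZ))), add(SSSZ, mul(SSSZ, Z))))
  [4] S(S(add(add(Z, mul(Z, SSSZ)), add(SSSZ, mul(SSSZ, Z)))))
  [5] S(S(add(mul(Z, SSSZ), add(SSSZ, mul(SSSZ, Z)))))
  [6] S(S(add(Z, add(SSSZ, mul(SSSZ, Z)))))
  [7] S(S(add(SSSZ, mul(SSSZ, Z))))
  [8] S(S(S(add(SSZ, mul(SSSZ, Z)))))
  [9] S(S(S(S(add(SZ, mul(SSSZ, Z))))))
  [10] S(S(S(S(S(add(Z, mul(SSSZ, Z)))))))
  [11] S(S(S(S(S(mul(SSSZ, Z))))))
  [12] S(S(S(S(S(add(Z, mul(SSZ, Z)))))))
  [13] S(S(S(S(S(mul(SSZ, Z))))))
  [14] S(S(S(S(S(add(Z, mul(SZ, Z)))))))
  [15] S(S(S(S(S(mul(SZ, Z))))))
  [16] S(S(S(S(S(add(Z, mul(Z, Z)))))))
  [17] S(S(S(S(S(mul(Z, Z))))))
  [18] S^5(Z)

Term B:
  start: add(add(SSZ, SZ), SSZ)
  [1] add(S(add(SZ, SZ)), SSZ)
  [2] S(add(add(SZ, SZ), SSZ))
  [3] S(add(S(add(Z, SZ)), SSZ))
  [4] S(S(add(add(Z, SZ), SSZ)))
  [5] S(S(add(SZ, SSZ)))
  [6] S(S(S(add(Z, SSZ))))
  [7] S^5(Z)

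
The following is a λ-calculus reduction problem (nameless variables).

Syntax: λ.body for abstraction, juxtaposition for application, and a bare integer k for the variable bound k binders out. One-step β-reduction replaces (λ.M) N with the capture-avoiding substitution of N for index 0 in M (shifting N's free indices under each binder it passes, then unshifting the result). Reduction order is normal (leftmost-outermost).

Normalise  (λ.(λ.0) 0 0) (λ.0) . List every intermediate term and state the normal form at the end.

  start: (λ.(λ.0) 0 0) (λ.0)
  [1] (λ.0) (λ.0) (λ.0)
  [2] (λ.0) (λ.0)
  [3] λ.0

Answer: normal form = λ.0  (in 3 steps)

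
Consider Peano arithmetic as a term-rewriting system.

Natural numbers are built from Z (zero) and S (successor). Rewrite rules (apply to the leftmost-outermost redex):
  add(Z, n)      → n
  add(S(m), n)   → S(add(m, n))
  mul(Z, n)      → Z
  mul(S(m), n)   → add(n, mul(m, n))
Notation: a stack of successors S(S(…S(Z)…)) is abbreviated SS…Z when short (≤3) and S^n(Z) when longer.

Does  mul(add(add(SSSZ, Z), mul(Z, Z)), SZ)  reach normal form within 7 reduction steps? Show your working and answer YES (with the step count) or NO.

Answer: NO — after 7 steps the term is S(mul(S(add(add(SZ, Z), mul(Z, Z))), SZ)), not yet normal

Derivation:
  start: mul(add(add(SSSZ, Z), mul(Z, Z)), SZ)
  →1  mul(add(S(add(SSZ, Z)), mul(Z, Z)), SZ)
  →2  mul(S(add(add(SSZ, Z), mul(Z, Z))), SZ)
  →3  add(SZ, mul(add(add(SSZ, Z), mul(Z, Z)), SZ))
  →4  S(add(Z, mul(add(add(SSZ, Z), mul(Z, Z)), SZ)))
  →5  S(mul(add(add(SSZ, Z), mul(Z, Z)), SZ))
  →6  S(mul(add(S(add(SZ, Z)), mul(Z, Z)), SZ))
  →7  S(mul(S(add(add(SZ, Z), mul(Z, Z))), SZ))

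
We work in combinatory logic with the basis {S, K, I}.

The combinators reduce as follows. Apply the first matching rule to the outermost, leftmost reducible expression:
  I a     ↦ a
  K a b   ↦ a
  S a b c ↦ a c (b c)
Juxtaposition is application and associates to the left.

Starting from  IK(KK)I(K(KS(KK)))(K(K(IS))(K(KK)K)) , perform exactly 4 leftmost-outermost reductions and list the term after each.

  start: IK(KK)I(K(KS(KK)))(K(K(IS))(K(KK)K))
  [1] K(KK)I(K(KS(KK)))(K(K(IS))(K(KK)K))
  [2] KK(K(KS(KK)))(K(K(IS))(K(KK)K))
  [3] K(K(K(IS))(K(KK)K))
  [4] K(K(IS))

Answer: after 4 steps: K(K(IS))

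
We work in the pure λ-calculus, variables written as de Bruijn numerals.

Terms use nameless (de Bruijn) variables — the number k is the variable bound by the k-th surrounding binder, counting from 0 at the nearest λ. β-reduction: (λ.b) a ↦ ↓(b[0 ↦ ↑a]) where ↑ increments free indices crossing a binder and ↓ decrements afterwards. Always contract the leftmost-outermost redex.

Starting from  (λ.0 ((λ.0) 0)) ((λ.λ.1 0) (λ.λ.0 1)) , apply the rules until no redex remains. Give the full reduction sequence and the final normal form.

  start: (λ.0 ((λ.0) 0)) ((λ.λ.1 0) (λ.λ.0 1))
  step 1: (λ.λ.1 0) (λ.λ.0 1) ((λ.0) ((λ.λ.1 0) (λ.λ.0 1)))
  step 2: (λ.(λ.λ.0 1) 0) ((λ.0) ((λ.λ.1 0) (λ.λ.0 1)))
  step 3: (λ.λ.0 1) ((λ.0) ((λ.λ.1 0) (λ.λ.0 1)))
  step 4: λ.0 ((λ.0) ((λ.λ.1 0) (λ.λ.0 1)))
  step 5: λ.0 ((λ.λ.1 0) (λ.λ.0 1))
  step 6: λ.0 (λ.(λ.λ.0 1) 0)
  step 7: λ.0 (λ.λ.0 1)

Answer: normal form = λ.0 (λ.λ.0 1)  (in 7 steps)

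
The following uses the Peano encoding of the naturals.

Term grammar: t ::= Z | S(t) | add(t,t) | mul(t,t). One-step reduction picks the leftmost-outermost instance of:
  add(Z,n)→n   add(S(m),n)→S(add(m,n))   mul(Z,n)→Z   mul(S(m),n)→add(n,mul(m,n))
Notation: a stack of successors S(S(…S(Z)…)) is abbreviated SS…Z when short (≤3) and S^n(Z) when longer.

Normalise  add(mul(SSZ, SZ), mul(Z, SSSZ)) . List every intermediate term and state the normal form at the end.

  start: add(mul(SSZ, SZ), mul(Z, SSSZ))
  [1] add(add(SZ, mul(SZ, SZ)), mul(Z, SSSZ))
  [2] add(S(add(Z, mul(SZ, SZ))), mul(Z, SSSZ))
  [3] S(add(add(Z, mul(SZ, SZ)), mul(Z, SSSZ)))
  [4] S(add(mul(SZ, SZ), mul(Z, SSSZ)))
  [5] S(add(add(SZ, mul(Z, SZ)), mul(Z, SSSZ)))
  [6] S(add(S(add(Z, mul(Z, SZ))), mul(Z, SSSZ)))
  [7] S(S(add(add(Z, mul(Z, SZ)), mul(Z, SSSZ))))
  [8] S(S(add(mul(Z, SZ), mul(Z, SSSZ))))
  [9] S(S(add(Z, mul(Z, SSSZ))))
  [10] S(S(mul(Z, SSSZ)))
  [11] SSZ

Answer: normal form = SSZ  (in 11 steps)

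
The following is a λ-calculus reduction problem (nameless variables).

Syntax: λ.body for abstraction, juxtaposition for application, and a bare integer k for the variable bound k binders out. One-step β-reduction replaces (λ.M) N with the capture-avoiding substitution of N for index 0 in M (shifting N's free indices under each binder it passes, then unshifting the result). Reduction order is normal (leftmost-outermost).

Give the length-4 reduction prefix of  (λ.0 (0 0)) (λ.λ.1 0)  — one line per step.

Answer: after 4 steps: λ.(λ.λ.1 0) 0

Reduction:
  start: (λ.0 (0 0)) (λ.λ.1 0)
  step 1: (λ.λ.1 0) ((λ.λ.1 0) (λ.λ.1 0))
  step 2: λ.(λ.λ.1 0) (λ.λ.1 0) 0
  step 3: λ.(λ.(λ.λ.1 0) 0) 0
  step 4: λ.(λ.λ.1 0) 0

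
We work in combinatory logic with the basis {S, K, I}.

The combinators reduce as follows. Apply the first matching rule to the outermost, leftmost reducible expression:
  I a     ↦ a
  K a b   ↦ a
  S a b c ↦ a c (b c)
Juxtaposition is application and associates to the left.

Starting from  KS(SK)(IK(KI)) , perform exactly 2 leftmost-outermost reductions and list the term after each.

  start: KS(SK)(IK(KI))
  →1  S(IK(KI))
  →2  S(K(KI))

Answer: after 2 steps: S(K(KI))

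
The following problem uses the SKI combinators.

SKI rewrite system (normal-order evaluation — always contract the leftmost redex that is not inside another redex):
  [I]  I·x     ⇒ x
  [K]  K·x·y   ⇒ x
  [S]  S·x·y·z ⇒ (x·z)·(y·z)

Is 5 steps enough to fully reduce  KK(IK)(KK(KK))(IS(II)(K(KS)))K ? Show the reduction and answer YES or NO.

Answer: YES — reaches normal form KK in 3 ≤ 5 steps

Derivation:
  start: KK(IK)(KK(KK))(IS(II)(K(KS)))K
  step 1: K(KK(KK))(IS(II)(K(KS)))K
  step 2: KK(KK)K
  step 3: KK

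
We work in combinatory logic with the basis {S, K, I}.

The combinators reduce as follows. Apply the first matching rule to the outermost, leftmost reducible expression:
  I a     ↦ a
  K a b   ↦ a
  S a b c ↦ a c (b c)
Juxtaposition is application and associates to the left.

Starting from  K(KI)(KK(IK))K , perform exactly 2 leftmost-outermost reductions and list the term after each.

Answer: after 2 steps: I

Working:
  start: K(KI)(KK(IK))K
  →1  KIK
  →2  I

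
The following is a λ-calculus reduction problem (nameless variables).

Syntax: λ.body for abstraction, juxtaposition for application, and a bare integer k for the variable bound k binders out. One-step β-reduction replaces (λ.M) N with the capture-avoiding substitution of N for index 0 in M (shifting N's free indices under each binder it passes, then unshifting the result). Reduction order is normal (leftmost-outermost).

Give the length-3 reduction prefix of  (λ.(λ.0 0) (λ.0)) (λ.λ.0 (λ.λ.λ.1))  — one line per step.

Answer: after 3 steps: λ.0

Derivation:
  start: (λ.(λ.0 0) (λ.0)) (λ.λ.0 (λ.λ.λ.1))
  →1  (λ.0 0) (λ.0)
  →2  (λ.0) (λ.0)
  →3  λ.0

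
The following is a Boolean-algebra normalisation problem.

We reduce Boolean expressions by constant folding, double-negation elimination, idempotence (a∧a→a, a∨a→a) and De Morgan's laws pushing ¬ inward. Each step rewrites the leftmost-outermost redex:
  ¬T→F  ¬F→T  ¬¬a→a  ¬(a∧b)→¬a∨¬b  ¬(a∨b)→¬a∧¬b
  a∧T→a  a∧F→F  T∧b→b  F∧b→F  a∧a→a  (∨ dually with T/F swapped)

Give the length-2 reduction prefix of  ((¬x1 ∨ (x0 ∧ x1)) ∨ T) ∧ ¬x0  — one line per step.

Answer: after 2 steps: ¬x0

Derivation:
  start: ((¬x1 ∨ (x0 ∧ x1)) ∨ T) ∧ ¬x0
  [1] T ∧ ¬x0
  [2] ¬x0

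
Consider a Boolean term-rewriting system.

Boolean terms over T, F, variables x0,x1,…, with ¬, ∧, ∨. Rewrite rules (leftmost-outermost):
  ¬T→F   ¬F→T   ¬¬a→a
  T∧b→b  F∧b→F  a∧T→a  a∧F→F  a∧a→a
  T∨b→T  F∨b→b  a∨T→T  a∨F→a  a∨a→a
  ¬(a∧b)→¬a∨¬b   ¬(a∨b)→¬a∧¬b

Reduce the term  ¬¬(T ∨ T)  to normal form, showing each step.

  start: ¬¬(T ∨ T)
  step 1: T ∨ T
  step 2: T

Answer: normal form = T  (in 2 steps)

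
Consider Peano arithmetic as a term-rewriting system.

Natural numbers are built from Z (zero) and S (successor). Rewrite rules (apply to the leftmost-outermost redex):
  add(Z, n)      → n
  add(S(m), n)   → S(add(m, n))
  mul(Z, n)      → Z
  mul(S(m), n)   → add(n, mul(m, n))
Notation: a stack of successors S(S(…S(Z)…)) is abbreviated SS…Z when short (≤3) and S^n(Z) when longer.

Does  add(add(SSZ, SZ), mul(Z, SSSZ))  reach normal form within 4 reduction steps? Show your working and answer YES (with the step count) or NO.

  start: add(add(SSZ, SZ), mul(Z, SSSZ))
  step 1: add(S(add(SZ, SZ)), mul(Z, SSSZ))
  step 2: S(add(add(SZ, SZ), mul(Z, SSSZ)))
  step 3: S(add(S(add(Z, SZ)), mul(Z, SSSZ)))
  step 4: S(S(add(add(Z, SZ), mul(Z, SSSZ))))

Answer: NO — after 4 steps the term is S(S(add(add(Z, SZ), mul(Z, SSSZ)))), not yet normal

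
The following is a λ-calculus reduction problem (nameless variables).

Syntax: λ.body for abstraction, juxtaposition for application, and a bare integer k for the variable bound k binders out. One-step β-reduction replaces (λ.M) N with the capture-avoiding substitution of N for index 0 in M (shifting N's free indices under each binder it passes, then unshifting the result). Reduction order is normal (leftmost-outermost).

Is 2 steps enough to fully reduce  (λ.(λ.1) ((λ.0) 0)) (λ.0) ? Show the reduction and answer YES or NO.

  start: (λ.(λ.1) ((λ.0) 0)) (λ.0)
  →1  (λ.λ.0) ((λ.0) (λ.0))
  →2  λ.0

Answer: YES — reaches normal form λ.0 in 2 ≤ 2 steps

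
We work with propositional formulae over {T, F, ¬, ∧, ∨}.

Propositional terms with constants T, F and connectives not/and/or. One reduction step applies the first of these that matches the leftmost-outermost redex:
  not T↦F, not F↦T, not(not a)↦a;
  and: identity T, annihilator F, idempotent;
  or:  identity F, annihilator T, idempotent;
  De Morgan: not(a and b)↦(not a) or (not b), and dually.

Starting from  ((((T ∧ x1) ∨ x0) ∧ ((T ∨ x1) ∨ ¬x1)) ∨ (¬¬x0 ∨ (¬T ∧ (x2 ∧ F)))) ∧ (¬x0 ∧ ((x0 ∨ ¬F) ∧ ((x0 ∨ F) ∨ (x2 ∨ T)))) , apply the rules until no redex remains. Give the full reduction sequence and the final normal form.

Answer: normal form = ((x1 ∨ x0) ∨ x0) ∧ ¬x0  (in 15 steps)

Reduction:
  start: ((((T ∧ x1) ∨ x0) ∧ ((T ∨ x1) ∨ ¬x1)) ∨ (¬¬x0 ∨ (¬T ∧ (x2 ∧ F)))) ∧ (¬x0 ∧ ((x0 ∨ ¬F) ∧ ((x0 ∨ F) ∨ (x2 ∨ T))))
  [1] (((x1 ∨ x0) ∧ ((T ∨ x1) ∨ ¬x1)) ∨ (¬¬x0 ∨ (¬T ∧ (x2 ∧ F)))) ∧ (¬x0 ∧ ((x0 ∨ ¬F) ∧ ((x0 ∨ F) ∨ (x2 ∨ T))))
  [2] (((x1 ∨ x0) ∧ (T ∨ ¬x1)) ∨ (¬¬x0 ∨ (¬T ∧ (x2 ∧ F)))) ∧ (¬x0 ∧ ((x0 ∨ ¬F) ∧ ((x0 ∨ F) ∨ (x2 ∨ T))))
  [3] (((x1 ∨ x0) ∧ T) ∨ (¬¬x0 ∨ (¬T ∧ (x2 ∧ F)))) ∧ (¬x0 ∧ ((x0 ∨ ¬F) ∧ ((x0 ∨ F) ∨ (x2 ∨ T))))
  [4] ((x1 ∨ x0) ∨ (¬¬x0 ∨ (¬T ∧ (x2 ∧ F)))) ∧ (¬x0 ∧ ((x0 ∨ ¬F) ∧ ((x0 ∨ F) ∨ (x2 ∨ T))))
  [5] ((x1 ∨ x0) ∨ (x0 ∨ (¬T ∧ (x2 ∧ F)))) ∧ (¬x0 ∧ ((x0 ∨ ¬F) ∧ ((x0 ∨ F) ∨ (x2 ∨ T))))
  [6] ((x1 ∨ x0) ∨ (x0 ∨ (F ∧ (x2 ∧ F)))) ∧ (¬x0 ∧ ((x0 ∨ ¬F) ∧ ((x0 ∨ F) ∨ (x2 ∨ T))))
  [7] ((x1 ∨ x0) ∨ (x0 ∨ F)) ∧ (¬x0 ∧ ((x0 ∨ ¬F) ∧ ((x0 ∨ F) ∨ (x2 ∨ T))))
  [8] ((x1 ∨ x0) ∨ x0) ∧ (¬x0 ∧ ((x0 ∨ ¬F) ∧ ((x0 ∨ F) ∨ (x2 ∨ T))))
  [9] ((x1 ∨ x0) ∨ x0) ∧ (¬x0 ∧ ((x0 ∨ T) ∧ ((x0 ∨ F) ∨ (x2 ∨ T))))
  [10] ((x1 ∨ x0) ∨ x0) ∧ (¬x0 ∧ (T ∧ ((x0 ∨ F) ∨ (x2 ∨ T))))
  [11] ((x1 ∨ x0) ∨ x0) ∧ (¬x0 ∧ ((x0 ∨ F) ∨ (x2 ∨ T)))
  [12] ((x1 ∨ x0) ∨ x0) ∧ (¬x0 ∧ (x0 ∨ (x2 ∨ T)))
  [13] ((x1 ∨ x0) ∨ x0) ∧ (¬x0 ∧ (x0 ∨ T))
  [14] ((x1 ∨ x0) ∨ x0) ∧ (¬x0 ∧ T)
  [15] ((x1 ∨ x0) ∨ x0) ∧ ¬x0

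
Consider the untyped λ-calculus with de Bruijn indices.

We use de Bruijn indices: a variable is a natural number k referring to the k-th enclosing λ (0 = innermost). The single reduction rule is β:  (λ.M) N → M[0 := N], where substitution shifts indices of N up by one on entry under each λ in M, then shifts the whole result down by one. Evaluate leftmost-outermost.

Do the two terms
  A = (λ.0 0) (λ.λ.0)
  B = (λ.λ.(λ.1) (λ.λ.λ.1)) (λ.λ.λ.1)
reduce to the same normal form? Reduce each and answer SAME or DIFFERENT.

Term A:
  start: (λ.0 0) (λ.λ.0)
  step 1: (λ.λ.0) (λ.λ.0)
  step 2: λ.0

Term B:
  start: (λ.λ.(λ.1) (λ.λ.λ.1)) (λ.λ.λ.1)
  step 1: λ.(λ.1) (λ.λ.λ.1)
  step 2: λ.0

Answer: SAME — A ⇓ λ.0, B ⇓ λ.0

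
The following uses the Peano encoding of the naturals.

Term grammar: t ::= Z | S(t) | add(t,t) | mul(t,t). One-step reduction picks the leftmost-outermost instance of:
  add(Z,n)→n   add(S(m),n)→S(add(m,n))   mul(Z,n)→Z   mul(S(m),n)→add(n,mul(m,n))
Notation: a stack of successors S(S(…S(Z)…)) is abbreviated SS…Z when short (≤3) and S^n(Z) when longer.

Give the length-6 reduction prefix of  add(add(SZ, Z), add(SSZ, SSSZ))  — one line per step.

Answer: after 6 steps: S(S(S(add(Z, SSSZ))))

Derivation:
  start: add(add(SZ, Z), add(SSZ, SSSZ))
  [1] add(S(add(Z, Z)), add(SSZ, SSSZ))
  [2] S(add(add(Z, Z), add(SSZ, SSSZ)))
  [3] S(add(Z, add(SSZ, SSSZ)))
  [4] S(add(SSZ, SSSZ))
  [5] S(S(add(SZ, SSSZ)))
  [6] S(S(S(add(Z, SSSZ))))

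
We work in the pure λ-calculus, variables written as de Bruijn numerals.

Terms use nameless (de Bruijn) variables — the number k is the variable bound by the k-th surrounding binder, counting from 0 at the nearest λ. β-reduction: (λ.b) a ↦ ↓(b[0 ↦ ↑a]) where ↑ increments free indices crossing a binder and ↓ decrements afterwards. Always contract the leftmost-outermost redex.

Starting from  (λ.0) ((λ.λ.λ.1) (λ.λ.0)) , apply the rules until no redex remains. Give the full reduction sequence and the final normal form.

Answer: normal form = λ.λ.1  (in 2 steps)

Working:
  start: (λ.0) ((λ.λ.λ.1) (λ.λ.0))
  step 1: (λ.λ.λ.1) (λ.λ.0)
  step 2: λ.λ.1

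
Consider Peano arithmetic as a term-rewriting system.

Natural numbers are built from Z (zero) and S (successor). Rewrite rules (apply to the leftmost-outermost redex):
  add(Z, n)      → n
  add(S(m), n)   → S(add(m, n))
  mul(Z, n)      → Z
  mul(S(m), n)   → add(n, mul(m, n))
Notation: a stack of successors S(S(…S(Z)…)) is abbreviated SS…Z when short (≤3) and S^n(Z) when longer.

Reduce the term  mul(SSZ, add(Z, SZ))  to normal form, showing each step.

  start: mul(SSZ, add(Z, SZ))
  →1  add(add(Z, SZ), mul(SZ, add(Z, SZ)))
  →2  add(SZ, mul(SZ, add(Z, SZ)))
  →3  S(add(Z, mul(SZ, add(Z, SZ))))
  →4  S(mul(SZ, add(Z, SZ)))
  →5  S(add(add(Z, SZ), mul(Z, add(Z, SZ))))
  →6  S(add(SZ, mul(Z, add(Z, SZ))))
  →7  S(S(add(Z, mul(Z, add(Z, SZ)))))
  →8  S(S(mul(Z, add(Z, SZ))))
  →9  SSZ

Answer: normal form = SSZ  (in 9 steps)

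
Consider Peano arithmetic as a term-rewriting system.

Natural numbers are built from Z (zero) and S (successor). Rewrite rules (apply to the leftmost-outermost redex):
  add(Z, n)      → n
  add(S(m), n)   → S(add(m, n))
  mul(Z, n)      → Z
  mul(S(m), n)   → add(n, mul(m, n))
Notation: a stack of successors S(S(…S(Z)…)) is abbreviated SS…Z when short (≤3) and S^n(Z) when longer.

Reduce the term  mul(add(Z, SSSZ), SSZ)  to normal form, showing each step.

  start: mul(add(Z, SSSZ), SSZ)
  step 1: mul(SSSZ, SSZ)
  step 2: add(SSZ, mul(SSZ, SSZ))
  step 3: S(add(SZ, mul(SSZ, SSZ)))
  step 4: S(S(add(Z, mul(SSZ, SSZ))))
  step 5: S(S(mul(SSZ, SSZ)))
  step 6: S(S(add(SSZ, mul(SZ, SSZ))))
  step 7: S(S(S(add(SZ, mul(SZ, SSZ)))))
  step 8: S(S(S(S(add(Z, mul(SZ, SSZ))))))
  step 9: S(S(S(S(mul(SZ, SSZ)))))
  step 10: S(S(S(S(add(SSZ, mul(Z, SSZ))))))
  step 11: S(S(S(S(S(add(SZ, mul(Z, SSZ)))))))
  step 12: S(S(S(S(S(S(add(Z, mul(Z, SSZ))))))))
  step 13: S(S(S(S(S(S(mul(Z, SSZ)))))))
  step 14: S^6(Z)

Answer: normal form = S^6(Z)  (in 14 steps)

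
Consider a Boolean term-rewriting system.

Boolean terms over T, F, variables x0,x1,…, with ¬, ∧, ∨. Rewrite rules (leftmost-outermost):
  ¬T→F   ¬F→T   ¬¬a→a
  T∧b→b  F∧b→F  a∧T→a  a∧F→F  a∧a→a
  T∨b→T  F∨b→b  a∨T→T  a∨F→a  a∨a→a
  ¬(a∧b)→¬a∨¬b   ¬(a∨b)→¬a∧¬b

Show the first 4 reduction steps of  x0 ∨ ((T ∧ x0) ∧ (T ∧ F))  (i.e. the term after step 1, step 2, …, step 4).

  start: x0 ∨ ((T ∧ x0) ∧ (T ∧ F))
  →1  x0 ∨ (x0 ∧ (T ∧ F))
  →2  x0 ∨ (x0 ∧ F)
  →3  x0 ∨ F
  →4  x0

Answer: after 4 steps: x0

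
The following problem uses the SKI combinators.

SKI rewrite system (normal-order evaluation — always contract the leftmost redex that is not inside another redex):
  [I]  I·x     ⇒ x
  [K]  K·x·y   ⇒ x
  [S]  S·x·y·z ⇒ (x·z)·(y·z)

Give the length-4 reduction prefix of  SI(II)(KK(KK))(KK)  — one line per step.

  start: SI(II)(KK(KK))(KK)
  →1  I(KK(KK))(II(KK(KK)))(KK)
  →2  KK(KK)(II(KK(KK)))(KK)
  →3  K(II(KK(KK)))(KK)
  →4  II(KK(KK))

Answer: after 4 steps: II(KK(KK))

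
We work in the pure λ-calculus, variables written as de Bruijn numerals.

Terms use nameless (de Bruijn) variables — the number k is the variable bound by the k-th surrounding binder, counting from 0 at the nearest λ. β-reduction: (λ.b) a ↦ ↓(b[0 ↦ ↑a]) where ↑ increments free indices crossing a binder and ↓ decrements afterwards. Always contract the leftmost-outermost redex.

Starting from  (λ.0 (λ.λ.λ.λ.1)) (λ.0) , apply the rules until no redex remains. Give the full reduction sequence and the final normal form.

Answer: normal form = λ.λ.λ.λ.1  (in 2 steps)

Derivation:
  start: (λ.0 (λ.λ.λ.λ.1)) (λ.0)
  step 1: (λ.0) (λ.λ.λ.λ.1)
  step 2: λ.λ.λ.λ.1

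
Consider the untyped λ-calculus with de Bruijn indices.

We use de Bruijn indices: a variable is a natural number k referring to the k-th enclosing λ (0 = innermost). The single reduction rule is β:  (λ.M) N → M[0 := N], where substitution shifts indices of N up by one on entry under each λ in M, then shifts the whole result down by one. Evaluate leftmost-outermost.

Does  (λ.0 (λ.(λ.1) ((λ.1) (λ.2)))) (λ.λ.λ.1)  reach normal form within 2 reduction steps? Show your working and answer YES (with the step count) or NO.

Answer: YES — reaches normal form λ.λ.1 in 2 ≤ 2 steps

Reduction:
  start: (λ.0 (λ.(λ.1) ((λ.1) (λ.2)))) (λ.λ.λ.1)
  [1] (λ.λ.λ.1) (λ.(λ.1) ((λ.1) (λ.λ.λ.λ.1)))
  [2] λ.λ.1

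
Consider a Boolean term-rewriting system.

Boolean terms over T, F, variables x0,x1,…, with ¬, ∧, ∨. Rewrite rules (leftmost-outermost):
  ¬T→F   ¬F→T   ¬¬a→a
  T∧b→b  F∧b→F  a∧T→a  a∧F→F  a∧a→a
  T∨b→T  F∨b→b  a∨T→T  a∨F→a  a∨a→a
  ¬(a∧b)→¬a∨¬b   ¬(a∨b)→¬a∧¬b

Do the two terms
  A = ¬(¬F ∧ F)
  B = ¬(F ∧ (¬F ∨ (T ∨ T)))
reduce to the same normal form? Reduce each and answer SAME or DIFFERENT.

Term A:
  start: ¬(¬F ∧ F)
  →1  ¬¬F ∨ ¬F
  →2  F ∨ ¬F
  →3  ¬F
  →4  T

Term B:
  start: ¬(F ∧ (¬F ∨ (T ∨ T)))
  →1  ¬F ∨ ¬(¬F ∨ (T ∨ T))
  →2  T ∨ ¬(¬F ∨ (T ∨ T))
  →3  T

Answer: SAME — A ⇓ T, B ⇓ T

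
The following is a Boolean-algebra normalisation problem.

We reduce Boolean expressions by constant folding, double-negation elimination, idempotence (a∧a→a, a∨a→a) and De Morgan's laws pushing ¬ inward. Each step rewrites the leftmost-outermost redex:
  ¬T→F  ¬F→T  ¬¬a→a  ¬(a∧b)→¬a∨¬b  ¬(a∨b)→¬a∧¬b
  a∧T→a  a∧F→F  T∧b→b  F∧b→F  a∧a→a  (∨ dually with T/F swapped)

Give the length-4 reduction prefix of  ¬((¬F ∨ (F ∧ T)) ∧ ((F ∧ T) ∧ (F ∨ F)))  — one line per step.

  start: ¬((¬F ∨ (F ∧ T)) ∧ ((F ∧ T) ∧ (F ∨ F)))
  [1] ¬(¬F ∨ (F ∧ T)) ∨ ¬((F ∧ T) ∧ (F ∨ F))
  [2] (¬¬F ∧ ¬(F ∧ T)) ∨ ¬((F ∧ T) ∧ (F ∨ F))
  [3] (F ∧ ¬(F ∧ T)) ∨ ¬((F ∧ T) ∧ (F ∨ F))
  [4] F ∨ ¬((F ∧ T) ∧ (F ∨ F))

Answer: after 4 steps: F ∨ ¬((F ∧ T) ∧ (F ∨ F))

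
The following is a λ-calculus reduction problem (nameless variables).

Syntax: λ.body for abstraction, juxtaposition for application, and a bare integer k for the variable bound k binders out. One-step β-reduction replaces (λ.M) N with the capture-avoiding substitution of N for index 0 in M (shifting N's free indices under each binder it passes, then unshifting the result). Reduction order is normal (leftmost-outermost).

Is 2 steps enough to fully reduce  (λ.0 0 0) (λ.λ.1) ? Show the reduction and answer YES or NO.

  start: (λ.0 0 0) (λ.λ.1)
  step 1: (λ.λ.1) (λ.λ.1) (λ.λ.1)
  step 2: (λ.λ.λ.1) (λ.λ.1)

Answer: NO — after 2 steps the term is (λ.λ.λ.1) (λ.λ.1), not yet normal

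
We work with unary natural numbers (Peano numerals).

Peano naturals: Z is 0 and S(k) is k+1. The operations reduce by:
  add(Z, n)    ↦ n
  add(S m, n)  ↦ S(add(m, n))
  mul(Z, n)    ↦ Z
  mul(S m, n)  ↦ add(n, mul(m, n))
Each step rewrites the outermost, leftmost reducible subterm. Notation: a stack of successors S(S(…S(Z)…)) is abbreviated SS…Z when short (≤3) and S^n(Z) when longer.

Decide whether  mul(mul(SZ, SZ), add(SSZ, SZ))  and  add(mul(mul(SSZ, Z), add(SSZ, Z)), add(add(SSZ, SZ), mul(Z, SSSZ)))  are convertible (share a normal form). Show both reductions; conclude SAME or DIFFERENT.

Term A:
  start: mul(mul(SZ, SZ), add(SSZ, SZ))
  step 1: mul(add(SZ, mul(Z, SZ)), add(SSZ, SZ))
  step 2: mul(S(add(Z, mul(Z, SZ))), add(SSZ, SZ))
  step 3: add(add(SSZ, SZ), mul(add(Z, mul(Z, SZ)), add(SSZ, SZ)))
  step 4: add(S(add(SZ, SZ)), mul(add(Z, mul(Z, SZ)), add(SSZ, SZ)))
  step 5: S(add(add(SZ, SZ), mul(add(Z, mul(Z, SZ)), add(SSZ, SZ))))
  step 6: S(add(S(add(Z, SZ)), mul(add(Z, mul(Z, SZ)), add(SSZ, SZ))))
  step 7: S(S(add(add(Z, SZ), mul(add(Z, mul(Z, SZ)), add(SSZ, SZ)))))
  step 8: S(S(add(SZ, mul(add(Z, mul(Z, SZ)), add(SSZ, SZ)))))
  step 9: S(S(S(add(Z, mul(add(Z, mul(Z, SZ)), add(SSZ, SZ))))))
  step 10: S(S(S(mul(add(Z, mul(Z, SZ)), add(SSZ, SZ)))))
  step 11: S(S(S(mul(mul(Z, SZ), add(SSZ, SZ)))))
  step 12: S(S(S(mul(Z, add(SSZ, SZ)))))
  step 13: SSSZ

Term B:
  start: add(mul(mul(SSZ, Z), add(SSZ, Z)), add(add(SSZ, SZ), mul(Z, SSSZ)))
  step 1: add(mul(add(Z, mul(SZ, Z)), add(SSZ, Z)), add(add(SSZ, SZ), mul(Z, SSSZ)))
  step 2: add(mul(mul(SZ, Z), add(SSZ, Z)), add(add(SSZ, SZ), mul(Z, SSSZ)))
  step 3: add(mul(add(Z, mul(Z, Z)), add(SSZ, Z)), add(add(SSZ, SZ), mul(Z, SSSZ)))
  step 4: add(mul(mul(Z, Z), add(SSZ, Z)), add(add(SSZ, SZ), mul(Z, SSSZ)))
  step 5: add(mul(Z, add(SSZ, Z)), add(add(SSZ, SZ), mul(Z, SSSZ)))
  step 6: add(Z, add(add(SSZ, SZ), mul(Z, SSSZ)))
  step 7: add(add(SSZ, SZ), mul(Z, SSSZ))
  step 8: add(S(add(SZ, SZ)), mul(Z, SSSZ))
  step 9: S(add(add(SZ, SZ), mul(Z, SSSZ)))
  step 10: S(add(S(add(Z, SZ)), mul(Z, SSSZ)))
  step 11: S(S(add(add(Z, SZ), mul(Z, SSSZ))))
  step 12: S(S(add(SZ, mul(Z, SSSZ))))
  step 13: S(S(S(add(Z, mul(Z, SSSZ)))))
  step 14: S(S(S(mul(Z, SSSZ))))
  step 15: SSSZ

Answer: SAME — A ⇓ SSSZ, B ⇓ SSSZ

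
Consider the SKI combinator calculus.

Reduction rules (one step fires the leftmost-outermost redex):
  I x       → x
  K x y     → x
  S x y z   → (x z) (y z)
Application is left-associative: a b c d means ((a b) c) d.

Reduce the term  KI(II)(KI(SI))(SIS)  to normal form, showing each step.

  start: KI(II)(KI(SI))(SIS)
  step 1: I(KI(SI))(SIS)
  step 2: KI(SI)(SIS)
  step 3: I(SIS)
  step 4: SIS

Answer: normal form = SIS  (in 4 steps)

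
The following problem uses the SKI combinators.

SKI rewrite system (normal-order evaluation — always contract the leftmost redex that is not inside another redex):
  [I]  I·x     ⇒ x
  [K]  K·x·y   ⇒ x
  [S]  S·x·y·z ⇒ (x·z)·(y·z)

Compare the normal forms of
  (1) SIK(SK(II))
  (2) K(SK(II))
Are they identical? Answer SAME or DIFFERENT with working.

Term A:
  start: SIK(SK(II))
  step 1: I(SK(II))(K(SK(II)))
  step 2: SK(II)(K(SK(II)))
  step 3: K(K(SK(II)))(II(K(SK(II))))
  step 4: K(SK(II))
  step 5: K(SKI)

Term B:
  start: K(SK(II))
  step 1: K(SKI)

Answer: SAME — A ⇓ K(SKI), B ⇓ K(SKI)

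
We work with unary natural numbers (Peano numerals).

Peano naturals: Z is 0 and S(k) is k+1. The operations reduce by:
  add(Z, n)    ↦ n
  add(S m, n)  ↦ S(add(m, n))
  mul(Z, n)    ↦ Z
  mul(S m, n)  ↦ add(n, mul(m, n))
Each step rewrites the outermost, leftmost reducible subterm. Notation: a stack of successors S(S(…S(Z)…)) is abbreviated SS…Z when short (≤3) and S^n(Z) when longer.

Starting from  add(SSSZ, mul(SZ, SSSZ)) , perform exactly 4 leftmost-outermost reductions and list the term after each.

Answer: after 4 steps: S(S(S(mul(SZ, SSSZ))))

Derivation:
  start: add(SSSZ, mul(SZ, SSSZ))
  step 1: S(add(SSZ, mul(SZ, SSSZ)))
  step 2: S(S(add(SZ, mul(SZ, SSSZ))))
  step 3: S(S(S(add(Z, mul(SZ, SSSZ)))))
  step 4: S(S(S(mul(SZ, SSSZ))))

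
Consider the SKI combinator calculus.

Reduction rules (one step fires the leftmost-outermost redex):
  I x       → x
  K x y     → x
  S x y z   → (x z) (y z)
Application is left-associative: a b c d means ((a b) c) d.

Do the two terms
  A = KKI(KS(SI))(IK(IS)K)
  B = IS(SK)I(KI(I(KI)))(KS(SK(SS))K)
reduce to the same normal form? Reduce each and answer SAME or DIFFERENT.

Term A:
  start: KKI(KS(SI))(IK(IS)K)
  →1  K(KS(SI))(IK(IS)K)
  →2  KS(SI)
  →3  S

Term B:
  start: IS(SK)I(KI(I(KI)))(KS(SK(SS))K)
  →1  S(SK)I(KI(I(KI)))(KS(SK(SS))K)
  →2  SK(KI(I(KI)))(I(KI(I(KI))))(KS(SK(SS))K)
  →3  K(I(KI(I(KI))))(KI(I(KI))(I(KI(I(KI)))))(KS(SK(SS))K)
  →4  I(KI(I(KI)))(KS(SK(SS))K)
  →5  KI(I(KI))(KS(SK(SS))K)
  →6  I(KS(SK(SS))K)
  →7  KS(SK(SS))K
  →8  SK

Answer: DIFFERENT — A ⇓ S, B ⇓ SK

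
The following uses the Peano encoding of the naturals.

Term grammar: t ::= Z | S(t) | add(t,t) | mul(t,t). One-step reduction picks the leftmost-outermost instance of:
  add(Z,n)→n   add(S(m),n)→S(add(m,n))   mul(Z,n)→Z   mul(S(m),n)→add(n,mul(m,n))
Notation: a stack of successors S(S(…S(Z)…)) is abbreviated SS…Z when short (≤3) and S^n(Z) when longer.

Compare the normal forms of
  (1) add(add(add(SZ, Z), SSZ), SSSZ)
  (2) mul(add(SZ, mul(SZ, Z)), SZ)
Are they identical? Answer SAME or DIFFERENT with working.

Term A:
  start: add(add(add(SZ, Z), SSZ), SSSZ)
  [1] add(add(S(add(Z, Z)), SSZ), SSSZ)
  [2] add(S(add(add(Z, Z), SSZ)), SSSZ)
  [3] S(add(add(add(Z, Z), SSZ), SSSZ))
  [4] S(add(add(Z, SSZ), SSSZ))
  [5] S(add(SSZ, SSSZ))
  [6] S(S(add(SZ, SSSZ)))
  [7] S(S(S(add(Z, SSSZ))))
  [8] S^6(Z)

Term B:
  start: mul(add(SZ, mul(SZ, Z)), SZ)
  [1] mul(S(add(Z, mul(SZ, Z))), SZ)
  [2] add(SZ, mul(add(Z, mul(SZ, Z)), SZ))
  [3] S(add(Z, mul(add(Z, mul(SZ, Z)), SZ)))
  [4] S(mul(add(Z, mul(SZ, Z)), SZ))
  [5] S(mul(mul(SZ, Z), SZ))
  [6] S(mul(add(Z, mul(Z, Z)), SZ))
  [7] S(mul(mul(Z, Z), SZ))
  [8] S(mul(Z, SZ))
  [9] SZ

Answer: DIFFERENT — A ⇓ S^6(Z), B ⇓ SZ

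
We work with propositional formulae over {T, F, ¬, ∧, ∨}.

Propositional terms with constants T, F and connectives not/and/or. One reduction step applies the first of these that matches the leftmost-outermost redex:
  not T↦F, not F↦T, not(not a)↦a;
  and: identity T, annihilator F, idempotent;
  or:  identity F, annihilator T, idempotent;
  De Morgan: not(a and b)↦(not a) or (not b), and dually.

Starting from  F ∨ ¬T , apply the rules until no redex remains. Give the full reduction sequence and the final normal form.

Answer: normal form = F  (in 2 steps)

Reduction:
  start: F ∨ ¬T
  →1  ¬T
  →2  F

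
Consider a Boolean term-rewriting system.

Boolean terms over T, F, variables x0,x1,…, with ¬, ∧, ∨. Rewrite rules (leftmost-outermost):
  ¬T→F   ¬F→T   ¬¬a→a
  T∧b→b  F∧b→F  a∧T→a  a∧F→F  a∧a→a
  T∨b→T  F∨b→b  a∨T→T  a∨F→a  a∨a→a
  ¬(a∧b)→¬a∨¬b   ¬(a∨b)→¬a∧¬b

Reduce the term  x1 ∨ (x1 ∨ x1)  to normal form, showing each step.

Answer: normal form = x1  (in 2 steps)

Reduction:
  start: x1 ∨ (x1 ∨ x1)
  step 1: x1 ∨ x1
  step 2: x1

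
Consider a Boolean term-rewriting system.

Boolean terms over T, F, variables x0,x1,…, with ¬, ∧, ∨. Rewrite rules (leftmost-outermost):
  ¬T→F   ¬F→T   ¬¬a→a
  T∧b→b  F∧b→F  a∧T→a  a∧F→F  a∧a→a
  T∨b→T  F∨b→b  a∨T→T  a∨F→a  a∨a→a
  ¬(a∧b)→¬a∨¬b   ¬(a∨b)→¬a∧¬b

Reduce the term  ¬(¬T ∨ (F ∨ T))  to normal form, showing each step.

Answer: normal form = F  (in 7 steps)

Derivation:
  start: ¬(¬T ∨ (F ∨ T))
  →1  ¬¬T ∧ ¬(F ∨ T)
  →2  T ∧ ¬(F ∨ T)
  →3  ¬(F ∨ T)
  →4  ¬F ∧ ¬T
  →5  T ∧ ¬T
  →6  ¬T
  →7  F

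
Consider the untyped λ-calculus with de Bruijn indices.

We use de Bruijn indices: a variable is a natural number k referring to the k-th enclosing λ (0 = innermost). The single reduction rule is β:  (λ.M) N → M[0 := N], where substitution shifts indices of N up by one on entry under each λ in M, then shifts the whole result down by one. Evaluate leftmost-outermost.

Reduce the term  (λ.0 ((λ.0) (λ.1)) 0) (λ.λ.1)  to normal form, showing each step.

  start: (λ.0 ((λ.0) (λ.1)) 0) (λ.λ.1)
  →1  (λ.λ.1) ((λ.0) (λ.λ.λ.1)) (λ.λ.1)
  →2  (λ.(λ.0) (λ.λ.λ.1)) (λ.λ.1)
  →3  (λ.0) (λ.λ.λ.1)
  →4  λ.λ.λ.1

Answer: normal form = λ.λ.λ.1  (in 4 steps)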